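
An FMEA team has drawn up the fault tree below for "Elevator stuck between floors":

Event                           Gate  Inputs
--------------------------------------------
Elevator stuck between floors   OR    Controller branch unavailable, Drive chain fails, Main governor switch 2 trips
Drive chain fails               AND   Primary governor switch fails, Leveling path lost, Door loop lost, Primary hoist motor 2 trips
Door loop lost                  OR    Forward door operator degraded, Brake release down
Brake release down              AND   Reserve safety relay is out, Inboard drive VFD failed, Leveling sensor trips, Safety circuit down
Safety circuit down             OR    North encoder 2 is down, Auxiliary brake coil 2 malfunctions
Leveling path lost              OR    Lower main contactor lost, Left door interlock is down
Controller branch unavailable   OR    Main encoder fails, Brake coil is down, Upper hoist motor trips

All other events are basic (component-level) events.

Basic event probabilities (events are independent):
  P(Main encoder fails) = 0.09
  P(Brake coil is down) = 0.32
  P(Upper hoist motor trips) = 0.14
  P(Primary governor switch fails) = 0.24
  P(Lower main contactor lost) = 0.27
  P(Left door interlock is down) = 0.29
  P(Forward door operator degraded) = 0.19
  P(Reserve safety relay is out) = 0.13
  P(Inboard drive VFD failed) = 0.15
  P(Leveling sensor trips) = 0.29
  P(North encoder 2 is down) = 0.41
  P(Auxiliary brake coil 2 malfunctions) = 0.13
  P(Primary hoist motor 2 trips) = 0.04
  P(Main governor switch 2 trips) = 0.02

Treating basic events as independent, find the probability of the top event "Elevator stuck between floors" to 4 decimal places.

0.4789

P(Controller branch unavailable) [OR] = 1 − (1−0.09) × (1−0.32) × (1−0.14) = 0.467832
P(Leveling path lost) [OR] = 1 − (1−0.27) × (1−0.29) = 0.481700
P(Safety circuit down) [OR] = 1 − (1−0.41) × (1−0.13) = 0.486700
P(Brake release down) [AND] = 0.13 × 0.15 × 0.29 × 0.486700 = 0.002752
P(Door loop lost) [OR] = 1 − (1−0.19) × (1−0.002752) = 0.192229
P(Drive chain fails) [AND] = 0.24 × 0.481700 × 0.192229 × 0.04 = 0.000889
P(Elevator stuck between floors) [OR] = 1 − (1−0.467832) × (1−0.000889) × (1−0.02) = 0.478939
Rounded to 4 decimal places: P(Elevator stuck between floors) ≈ 0.4789.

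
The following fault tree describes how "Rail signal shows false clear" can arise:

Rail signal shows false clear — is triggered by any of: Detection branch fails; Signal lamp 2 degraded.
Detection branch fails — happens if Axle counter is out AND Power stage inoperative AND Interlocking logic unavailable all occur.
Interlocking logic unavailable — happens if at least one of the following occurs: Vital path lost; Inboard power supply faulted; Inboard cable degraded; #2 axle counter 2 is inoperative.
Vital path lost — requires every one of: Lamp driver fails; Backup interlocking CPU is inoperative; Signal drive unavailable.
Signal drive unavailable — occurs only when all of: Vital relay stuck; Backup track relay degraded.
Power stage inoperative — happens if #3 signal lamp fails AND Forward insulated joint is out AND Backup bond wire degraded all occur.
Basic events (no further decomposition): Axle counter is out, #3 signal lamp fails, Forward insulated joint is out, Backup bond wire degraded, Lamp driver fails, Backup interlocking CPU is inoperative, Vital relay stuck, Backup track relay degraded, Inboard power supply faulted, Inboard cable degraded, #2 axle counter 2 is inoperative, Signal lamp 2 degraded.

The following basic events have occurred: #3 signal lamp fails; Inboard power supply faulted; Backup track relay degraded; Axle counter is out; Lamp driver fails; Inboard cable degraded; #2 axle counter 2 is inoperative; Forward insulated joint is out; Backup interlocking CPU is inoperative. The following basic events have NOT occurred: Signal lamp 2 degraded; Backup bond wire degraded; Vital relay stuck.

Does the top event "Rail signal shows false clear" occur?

Power stage inoperative [AND]: #3 signal lamp fails=occurs, Forward insulated joint is out=occurs, Backup bond wire degraded=not → not all inputs occur → does not occur.
Signal drive unavailable [AND]: Vital relay stuck=not, Backup track relay degraded=occurs → not all inputs occur → does not occur.
Vital path lost [AND]: Lamp driver fails=occurs, Backup interlocking CPU is inoperative=occurs, Signal drive unavailable=not → not all inputs occur → does not occur.
Interlocking logic unavailable [OR]: Vital path lost=not, Inboard power supply faulted=occurs, Inboard cable degraded=occurs, #2 axle counter 2 is inoperative=occurs → at least one input occurs → occurs.
Detection branch fails [AND]: Axle counter is out=occurs, Power stage inoperative=not, Interlocking logic unavailable=occurs → not all inputs occur → does not occur.
Rail signal shows false clear [OR]: Detection branch fails=not, Signal lamp 2 degraded=not → no input occurs → does not occur.

No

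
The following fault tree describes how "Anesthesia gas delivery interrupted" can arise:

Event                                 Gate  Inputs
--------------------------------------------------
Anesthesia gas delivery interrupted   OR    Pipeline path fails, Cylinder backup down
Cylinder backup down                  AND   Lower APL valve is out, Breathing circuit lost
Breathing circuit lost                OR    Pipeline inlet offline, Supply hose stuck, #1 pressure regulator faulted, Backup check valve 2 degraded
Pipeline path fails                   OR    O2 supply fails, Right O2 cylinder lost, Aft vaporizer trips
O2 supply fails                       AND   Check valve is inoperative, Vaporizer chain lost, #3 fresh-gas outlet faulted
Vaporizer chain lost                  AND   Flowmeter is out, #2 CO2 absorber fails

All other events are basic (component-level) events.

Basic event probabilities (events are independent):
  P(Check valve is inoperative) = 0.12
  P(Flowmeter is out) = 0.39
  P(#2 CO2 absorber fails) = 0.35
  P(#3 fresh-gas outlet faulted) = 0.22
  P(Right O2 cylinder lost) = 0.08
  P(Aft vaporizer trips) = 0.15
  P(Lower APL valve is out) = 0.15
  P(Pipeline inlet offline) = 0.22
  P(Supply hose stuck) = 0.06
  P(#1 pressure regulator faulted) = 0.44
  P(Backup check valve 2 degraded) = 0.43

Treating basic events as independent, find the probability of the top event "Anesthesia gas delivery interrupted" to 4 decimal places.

P(Vaporizer chain lost) [AND] = 0.39 × 0.35 = 0.136500
P(O2 supply fails) [AND] = 0.12 × 0.136500 × 0.22 = 0.003604
P(Pipeline path fails) [OR] = 1 − (1−0.003604) × (1−0.08) × (1−0.15) = 0.220818
P(Breathing circuit lost) [OR] = 1 − (1−0.22) × (1−0.06) × (1−0.44) × (1−0.43) = 0.765963
P(Cylinder backup down) [AND] = 0.15 × 0.765963 = 0.114894
P(Anesthesia gas delivery interrupted) [OR] = 1 − (1−0.220818) × (1−0.114894) = 0.310341
Rounded to 4 decimal places: P(Anesthesia gas delivery interrupted) ≈ 0.3103.

0.3103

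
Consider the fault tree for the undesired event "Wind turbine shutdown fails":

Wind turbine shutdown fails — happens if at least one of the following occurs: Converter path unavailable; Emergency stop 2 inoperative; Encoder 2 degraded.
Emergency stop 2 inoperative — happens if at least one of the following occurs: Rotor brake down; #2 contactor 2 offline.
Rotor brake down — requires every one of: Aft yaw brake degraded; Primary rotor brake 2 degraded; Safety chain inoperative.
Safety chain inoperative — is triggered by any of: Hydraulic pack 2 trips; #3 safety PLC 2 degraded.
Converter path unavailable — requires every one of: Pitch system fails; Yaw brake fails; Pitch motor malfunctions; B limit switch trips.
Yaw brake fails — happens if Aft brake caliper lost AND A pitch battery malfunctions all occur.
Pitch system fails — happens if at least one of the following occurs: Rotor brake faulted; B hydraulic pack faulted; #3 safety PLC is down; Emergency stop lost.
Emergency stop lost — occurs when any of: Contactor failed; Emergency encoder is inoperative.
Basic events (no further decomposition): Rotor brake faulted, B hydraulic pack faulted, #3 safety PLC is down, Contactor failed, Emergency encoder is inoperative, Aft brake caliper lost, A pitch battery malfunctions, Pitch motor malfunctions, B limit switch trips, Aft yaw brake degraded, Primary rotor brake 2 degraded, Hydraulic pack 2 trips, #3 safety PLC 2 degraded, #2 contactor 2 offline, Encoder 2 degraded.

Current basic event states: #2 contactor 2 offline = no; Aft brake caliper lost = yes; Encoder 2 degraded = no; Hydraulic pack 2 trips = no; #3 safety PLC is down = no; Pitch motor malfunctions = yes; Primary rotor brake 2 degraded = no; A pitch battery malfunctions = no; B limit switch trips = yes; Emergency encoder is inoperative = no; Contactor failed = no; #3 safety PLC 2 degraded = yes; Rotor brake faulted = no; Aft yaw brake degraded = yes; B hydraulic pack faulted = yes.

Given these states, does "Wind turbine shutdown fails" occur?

No

Emergency stop lost [OR]: Contactor failed=not, Emergency encoder is inoperative=not → no input occurs → does not occur.
Pitch system fails [OR]: Rotor brake faulted=not, B hydraulic pack faulted=occurs, #3 safety PLC is down=not, Emergency stop lost=not → at least one input occurs → occurs.
Yaw brake fails [AND]: Aft brake caliper lost=occurs, A pitch battery malfunctions=not → not all inputs occur → does not occur.
Converter path unavailable [AND]: Pitch system fails=occurs, Yaw brake fails=not, Pitch motor malfunctions=occurs, B limit switch trips=occurs → not all inputs occur → does not occur.
Safety chain inoperative [OR]: Hydraulic pack 2 trips=not, #3 safety PLC 2 degraded=occurs → at least one input occurs → occurs.
Rotor brake down [AND]: Aft yaw brake degraded=occurs, Primary rotor brake 2 degraded=not, Safety chain inoperative=occurs → not all inputs occur → does not occur.
Emergency stop 2 inoperative [OR]: Rotor brake down=not, #2 contactor 2 offline=not → no input occurs → does not occur.
Wind turbine shutdown fails [OR]: Converter path unavailable=not, Emergency stop 2 inoperative=not, Encoder 2 degraded=not → no input occurs → does not occur.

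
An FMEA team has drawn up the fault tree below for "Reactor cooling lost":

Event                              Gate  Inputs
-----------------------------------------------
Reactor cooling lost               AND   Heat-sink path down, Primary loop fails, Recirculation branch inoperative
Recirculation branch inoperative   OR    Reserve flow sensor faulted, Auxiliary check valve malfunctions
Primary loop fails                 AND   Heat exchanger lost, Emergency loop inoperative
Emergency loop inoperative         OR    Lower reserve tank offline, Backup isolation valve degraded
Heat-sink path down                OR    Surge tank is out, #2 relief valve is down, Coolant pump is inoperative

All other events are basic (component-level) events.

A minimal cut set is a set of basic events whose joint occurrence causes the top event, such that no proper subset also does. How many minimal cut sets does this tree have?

Heat-sink path down [OR]: union of children's cut sets → 3 cut set(s).
Emergency loop inoperative [OR]: union of children's cut sets → 2 cut set(s).
Primary loop fails [AND]: one cut set from each child combined → 1 × 2 = 2 cut set(s).
Recirculation branch inoperative [OR]: union of children's cut sets → 2 cut set(s).
Reactor cooling lost [AND]: one cut set from each child combined → 3 × 2 × 2 = 12 cut set(s).

12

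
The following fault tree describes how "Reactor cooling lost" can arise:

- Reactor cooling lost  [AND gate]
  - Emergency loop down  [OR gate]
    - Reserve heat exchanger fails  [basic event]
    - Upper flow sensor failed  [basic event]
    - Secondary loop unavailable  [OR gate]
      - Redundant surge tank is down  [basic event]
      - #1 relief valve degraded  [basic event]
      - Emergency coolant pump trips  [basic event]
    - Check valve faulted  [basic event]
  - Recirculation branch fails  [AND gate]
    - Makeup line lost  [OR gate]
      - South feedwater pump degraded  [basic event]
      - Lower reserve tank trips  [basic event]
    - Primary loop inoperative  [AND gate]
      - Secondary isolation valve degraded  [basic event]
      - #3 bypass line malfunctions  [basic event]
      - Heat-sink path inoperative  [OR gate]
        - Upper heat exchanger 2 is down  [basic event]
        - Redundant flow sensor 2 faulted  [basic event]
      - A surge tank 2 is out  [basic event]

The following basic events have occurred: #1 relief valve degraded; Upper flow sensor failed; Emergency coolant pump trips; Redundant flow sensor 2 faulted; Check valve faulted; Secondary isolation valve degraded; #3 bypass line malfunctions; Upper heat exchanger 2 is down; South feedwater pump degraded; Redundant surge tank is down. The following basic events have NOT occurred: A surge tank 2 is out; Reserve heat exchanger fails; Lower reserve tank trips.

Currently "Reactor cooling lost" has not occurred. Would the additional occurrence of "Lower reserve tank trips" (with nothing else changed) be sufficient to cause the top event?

No

Counterfactual: set "Lower reserve tank trips" to occurred.
Secondary loop unavailable [OR]: Redundant surge tank is down=occurs, #1 relief valve degraded=occurs, Emergency coolant pump trips=occurs → at least one input occurs → occurs.
Emergency loop down [OR]: Reserve heat exchanger fails=not, Upper flow sensor failed=occurs, Secondary loop unavailable=occurs, Check valve faulted=occurs → at least one input occurs → occurs.
Makeup line lost [OR]: South feedwater pump degraded=occurs, Lower reserve tank trips=occurs → at least one input occurs → occurs.
Heat-sink path inoperative [OR]: Upper heat exchanger 2 is down=occurs, Redundant flow sensor 2 faulted=occurs → at least one input occurs → occurs.
Primary loop inoperative [AND]: Secondary isolation valve degraded=occurs, #3 bypass line malfunctions=occurs, Heat-sink path inoperative=occurs, A surge tank 2 is out=not → not all inputs occur → does not occur.
Recirculation branch fails [AND]: Makeup line lost=occurs, Primary loop inoperative=not → not all inputs occur → does not occur.
Reactor cooling lost [AND]: Emergency loop down=occurs, Recirculation branch fails=not → not all inputs occur → does not occur.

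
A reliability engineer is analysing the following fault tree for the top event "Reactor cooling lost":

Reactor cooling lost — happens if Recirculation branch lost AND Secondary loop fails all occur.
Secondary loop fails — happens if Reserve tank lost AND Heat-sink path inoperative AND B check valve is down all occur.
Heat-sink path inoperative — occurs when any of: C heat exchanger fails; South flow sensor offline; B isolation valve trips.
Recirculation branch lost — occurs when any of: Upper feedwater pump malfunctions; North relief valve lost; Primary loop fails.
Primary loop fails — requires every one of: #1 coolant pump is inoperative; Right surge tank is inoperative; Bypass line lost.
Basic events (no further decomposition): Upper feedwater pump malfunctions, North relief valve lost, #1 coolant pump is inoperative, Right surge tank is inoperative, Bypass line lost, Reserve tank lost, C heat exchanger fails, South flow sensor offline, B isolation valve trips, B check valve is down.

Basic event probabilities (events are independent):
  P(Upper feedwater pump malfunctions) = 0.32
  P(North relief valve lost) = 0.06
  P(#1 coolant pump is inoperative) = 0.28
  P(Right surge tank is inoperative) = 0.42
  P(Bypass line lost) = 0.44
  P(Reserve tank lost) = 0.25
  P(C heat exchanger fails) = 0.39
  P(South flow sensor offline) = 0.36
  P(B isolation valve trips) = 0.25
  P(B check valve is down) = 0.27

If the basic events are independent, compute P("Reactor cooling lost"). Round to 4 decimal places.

P(Primary loop fails) [AND] = 0.28 × 0.42 × 0.44 = 0.051744
P(Recirculation branch lost) [OR] = 1 − (1−0.32) × (1−0.06) × (1−0.051744) = 0.393875
P(Heat-sink path inoperative) [OR] = 1 − (1−0.39) × (1−0.36) × (1−0.25) = 0.707200
P(Secondary loop fails) [AND] = 0.25 × 0.707200 × 0.27 = 0.047736
P(Reactor cooling lost) [AND] = 0.393875 × 0.047736 = 0.018802
Rounded to 4 decimal places: P(Reactor cooling lost) ≈ 0.0188.

0.0188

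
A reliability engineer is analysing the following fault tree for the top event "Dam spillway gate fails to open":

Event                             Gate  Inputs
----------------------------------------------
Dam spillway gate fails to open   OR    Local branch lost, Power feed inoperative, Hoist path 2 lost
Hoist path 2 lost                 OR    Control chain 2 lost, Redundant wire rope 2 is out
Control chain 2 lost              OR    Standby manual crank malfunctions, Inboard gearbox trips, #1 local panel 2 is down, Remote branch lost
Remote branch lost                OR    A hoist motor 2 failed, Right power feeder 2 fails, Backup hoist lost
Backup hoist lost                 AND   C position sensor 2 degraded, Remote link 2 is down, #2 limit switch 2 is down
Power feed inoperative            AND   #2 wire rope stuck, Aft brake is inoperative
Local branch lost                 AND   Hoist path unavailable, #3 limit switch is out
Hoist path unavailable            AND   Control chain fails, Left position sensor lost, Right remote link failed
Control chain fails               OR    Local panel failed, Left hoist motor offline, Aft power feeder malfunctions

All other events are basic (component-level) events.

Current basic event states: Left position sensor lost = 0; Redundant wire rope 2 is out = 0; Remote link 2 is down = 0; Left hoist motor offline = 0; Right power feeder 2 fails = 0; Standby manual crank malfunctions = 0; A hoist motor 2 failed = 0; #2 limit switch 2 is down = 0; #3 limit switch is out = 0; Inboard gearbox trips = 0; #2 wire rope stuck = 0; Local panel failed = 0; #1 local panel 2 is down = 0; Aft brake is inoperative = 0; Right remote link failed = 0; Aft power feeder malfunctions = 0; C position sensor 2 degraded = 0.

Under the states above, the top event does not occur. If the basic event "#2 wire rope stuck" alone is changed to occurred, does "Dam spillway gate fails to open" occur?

Counterfactual: set "#2 wire rope stuck" to occurred.
Control chain fails [OR]: Local panel failed=not, Left hoist motor offline=not, Aft power feeder malfunctions=not → no input occurs → does not occur.
Hoist path unavailable [AND]: Control chain fails=not, Left position sensor lost=not, Right remote link failed=not → not all inputs occur → does not occur.
Local branch lost [AND]: Hoist path unavailable=not, #3 limit switch is out=not → not all inputs occur → does not occur.
Power feed inoperative [AND]: #2 wire rope stuck=occurs, Aft brake is inoperative=not → not all inputs occur → does not occur.
Backup hoist lost [AND]: C position sensor 2 degraded=not, Remote link 2 is down=not, #2 limit switch 2 is down=not → not all inputs occur → does not occur.
Remote branch lost [OR]: A hoist motor 2 failed=not, Right power feeder 2 fails=not, Backup hoist lost=not → no input occurs → does not occur.
Control chain 2 lost [OR]: Standby manual crank malfunctions=not, Inboard gearbox trips=not, #1 local panel 2 is down=not, Remote branch lost=not → no input occurs → does not occur.
Hoist path 2 lost [OR]: Control chain 2 lost=not, Redundant wire rope 2 is out=not → no input occurs → does not occur.
Dam spillway gate fails to open [OR]: Local branch lost=not, Power feed inoperative=not, Hoist path 2 lost=not → no input occurs → does not occur.

No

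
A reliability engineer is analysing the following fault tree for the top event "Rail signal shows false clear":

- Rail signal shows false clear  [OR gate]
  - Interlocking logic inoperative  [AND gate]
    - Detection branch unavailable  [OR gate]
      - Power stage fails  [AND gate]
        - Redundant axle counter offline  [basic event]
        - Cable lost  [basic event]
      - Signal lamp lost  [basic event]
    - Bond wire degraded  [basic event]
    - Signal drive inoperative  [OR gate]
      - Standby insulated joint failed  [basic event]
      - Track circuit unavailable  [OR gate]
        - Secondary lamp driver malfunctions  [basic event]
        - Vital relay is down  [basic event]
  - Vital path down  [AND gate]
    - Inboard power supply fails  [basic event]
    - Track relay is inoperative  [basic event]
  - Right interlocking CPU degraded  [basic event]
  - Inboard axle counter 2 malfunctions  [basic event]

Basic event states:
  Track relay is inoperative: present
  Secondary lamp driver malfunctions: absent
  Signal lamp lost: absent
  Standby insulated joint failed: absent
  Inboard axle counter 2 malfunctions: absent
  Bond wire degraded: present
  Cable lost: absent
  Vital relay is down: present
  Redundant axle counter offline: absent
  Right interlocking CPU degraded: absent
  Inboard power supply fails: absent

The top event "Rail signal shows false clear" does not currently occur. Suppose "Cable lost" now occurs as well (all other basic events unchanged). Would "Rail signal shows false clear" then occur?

No

Counterfactual: set "Cable lost" to occurred.
Power stage fails [AND]: Redundant axle counter offline=not, Cable lost=occurs → not all inputs occur → does not occur.
Detection branch unavailable [OR]: Power stage fails=not, Signal lamp lost=not → no input occurs → does not occur.
Track circuit unavailable [OR]: Secondary lamp driver malfunctions=not, Vital relay is down=occurs → at least one input occurs → occurs.
Signal drive inoperative [OR]: Standby insulated joint failed=not, Track circuit unavailable=occurs → at least one input occurs → occurs.
Interlocking logic inoperative [AND]: Detection branch unavailable=not, Bond wire degraded=occurs, Signal drive inoperative=occurs → not all inputs occur → does not occur.
Vital path down [AND]: Inboard power supply fails=not, Track relay is inoperative=occurs → not all inputs occur → does not occur.
Rail signal shows false clear [OR]: Interlocking logic inoperative=not, Vital path down=not, Right interlocking CPU degraded=not, Inboard axle counter 2 malfunctions=not → no input occurs → does not occur.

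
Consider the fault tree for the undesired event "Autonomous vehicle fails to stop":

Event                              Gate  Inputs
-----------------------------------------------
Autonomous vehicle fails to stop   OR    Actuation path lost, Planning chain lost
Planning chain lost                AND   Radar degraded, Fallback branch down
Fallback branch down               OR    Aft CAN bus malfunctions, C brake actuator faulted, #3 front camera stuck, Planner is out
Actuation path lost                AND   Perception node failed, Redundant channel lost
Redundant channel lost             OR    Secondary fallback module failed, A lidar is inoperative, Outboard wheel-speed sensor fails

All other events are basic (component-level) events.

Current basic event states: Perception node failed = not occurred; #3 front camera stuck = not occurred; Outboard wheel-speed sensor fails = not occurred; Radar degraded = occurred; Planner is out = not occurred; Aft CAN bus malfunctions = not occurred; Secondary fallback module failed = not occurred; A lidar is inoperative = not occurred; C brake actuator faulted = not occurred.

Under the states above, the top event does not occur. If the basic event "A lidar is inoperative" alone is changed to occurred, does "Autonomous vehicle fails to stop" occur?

No

Counterfactual: set "A lidar is inoperative" to occurred.
Redundant channel lost [OR]: Secondary fallback module failed=not, A lidar is inoperative=occurs, Outboard wheel-speed sensor fails=not → at least one input occurs → occurs.
Actuation path lost [AND]: Perception node failed=not, Redundant channel lost=occurs → not all inputs occur → does not occur.
Fallback branch down [OR]: Aft CAN bus malfunctions=not, C brake actuator faulted=not, #3 front camera stuck=not, Planner is out=not → no input occurs → does not occur.
Planning chain lost [AND]: Radar degraded=occurs, Fallback branch down=not → not all inputs occur → does not occur.
Autonomous vehicle fails to stop [OR]: Actuation path lost=not, Planning chain lost=not → no input occurs → does not occur.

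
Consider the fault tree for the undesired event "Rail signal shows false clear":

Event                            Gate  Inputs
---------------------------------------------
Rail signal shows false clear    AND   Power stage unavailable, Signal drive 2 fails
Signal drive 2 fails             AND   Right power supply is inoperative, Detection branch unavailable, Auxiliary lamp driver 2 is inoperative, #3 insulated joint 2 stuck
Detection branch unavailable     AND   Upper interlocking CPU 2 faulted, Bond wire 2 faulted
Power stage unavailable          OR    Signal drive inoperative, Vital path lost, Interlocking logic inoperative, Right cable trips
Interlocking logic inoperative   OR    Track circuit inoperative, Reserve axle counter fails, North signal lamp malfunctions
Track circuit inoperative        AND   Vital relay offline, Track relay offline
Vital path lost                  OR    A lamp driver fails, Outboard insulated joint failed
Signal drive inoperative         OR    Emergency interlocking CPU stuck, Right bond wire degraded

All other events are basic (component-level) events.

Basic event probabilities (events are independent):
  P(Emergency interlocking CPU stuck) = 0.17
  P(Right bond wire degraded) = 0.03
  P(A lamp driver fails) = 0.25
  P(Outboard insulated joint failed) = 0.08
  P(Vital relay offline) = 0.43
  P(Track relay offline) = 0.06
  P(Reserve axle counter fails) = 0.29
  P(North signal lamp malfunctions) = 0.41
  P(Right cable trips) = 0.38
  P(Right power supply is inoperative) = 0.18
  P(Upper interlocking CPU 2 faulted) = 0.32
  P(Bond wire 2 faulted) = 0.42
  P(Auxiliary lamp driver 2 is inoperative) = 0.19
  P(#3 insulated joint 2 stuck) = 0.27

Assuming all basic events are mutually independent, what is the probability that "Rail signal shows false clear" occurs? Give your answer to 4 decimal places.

0.0011

P(Signal drive inoperative) [OR] = 1 − (1−0.17) × (1−0.03) = 0.194900
P(Vital path lost) [OR] = 1 − (1−0.25) × (1−0.08) = 0.310000
P(Track circuit inoperative) [AND] = 0.43 × 0.06 = 0.025800
P(Interlocking logic inoperative) [OR] = 1 − (1−0.025800) × (1−0.29) × (1−0.41) = 0.591908
P(Power stage unavailable) [OR] = 1 − (1−0.194900) × (1−0.310000) × (1−0.591908) × (1−0.38) = 0.859444
P(Detection branch unavailable) [AND] = 0.32 × 0.42 = 0.134400
P(Signal drive 2 fails) [AND] = 0.18 × 0.134400 × 0.19 × 0.27 = 0.001241
P(Rail signal shows false clear) [AND] = 0.859444 × 0.001241 = 0.001067
Rounded to 4 decimal places: P(Rail signal shows false clear) ≈ 0.0011.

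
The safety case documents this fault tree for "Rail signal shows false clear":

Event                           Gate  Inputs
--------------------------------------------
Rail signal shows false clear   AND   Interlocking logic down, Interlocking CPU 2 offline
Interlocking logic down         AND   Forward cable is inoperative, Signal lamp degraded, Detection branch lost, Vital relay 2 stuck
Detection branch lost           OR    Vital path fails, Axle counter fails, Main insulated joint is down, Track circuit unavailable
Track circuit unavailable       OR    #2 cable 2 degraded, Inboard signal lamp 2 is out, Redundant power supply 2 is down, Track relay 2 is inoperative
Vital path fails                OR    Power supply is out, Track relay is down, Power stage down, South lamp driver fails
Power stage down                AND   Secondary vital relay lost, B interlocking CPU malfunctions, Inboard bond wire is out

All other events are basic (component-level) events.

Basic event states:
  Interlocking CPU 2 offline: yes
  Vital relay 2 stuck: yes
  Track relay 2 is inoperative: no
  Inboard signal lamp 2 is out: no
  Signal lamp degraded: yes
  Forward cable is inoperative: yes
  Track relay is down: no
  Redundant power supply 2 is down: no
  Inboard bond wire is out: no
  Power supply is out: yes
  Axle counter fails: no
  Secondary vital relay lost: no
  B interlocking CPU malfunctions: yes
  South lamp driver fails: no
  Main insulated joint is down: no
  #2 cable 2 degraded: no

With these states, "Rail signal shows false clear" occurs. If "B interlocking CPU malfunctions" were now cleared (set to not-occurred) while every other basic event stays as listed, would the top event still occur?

Yes

Counterfactual: set "B interlocking CPU malfunctions" to not occurred.
Power stage down [AND]: Secondary vital relay lost=not, B interlocking CPU malfunctions=not, Inboard bond wire is out=not → not all inputs occur → does not occur.
Vital path fails [OR]: Power supply is out=occurs, Track relay is down=not, Power stage down=not, South lamp driver fails=not → at least one input occurs → occurs.
Track circuit unavailable [OR]: #2 cable 2 degraded=not, Inboard signal lamp 2 is out=not, Redundant power supply 2 is down=not, Track relay 2 is inoperative=not → no input occurs → does not occur.
Detection branch lost [OR]: Vital path fails=occurs, Axle counter fails=not, Main insulated joint is down=not, Track circuit unavailable=not → at least one input occurs → occurs.
Interlocking logic down [AND]: Forward cable is inoperative=occurs, Signal lamp degraded=occurs, Detection branch lost=occurs, Vital relay 2 stuck=occurs → all inputs occur → occurs.
Rail signal shows false clear [AND]: Interlocking logic down=occurs, Interlocking CPU 2 offline=occurs → all inputs occur → occurs.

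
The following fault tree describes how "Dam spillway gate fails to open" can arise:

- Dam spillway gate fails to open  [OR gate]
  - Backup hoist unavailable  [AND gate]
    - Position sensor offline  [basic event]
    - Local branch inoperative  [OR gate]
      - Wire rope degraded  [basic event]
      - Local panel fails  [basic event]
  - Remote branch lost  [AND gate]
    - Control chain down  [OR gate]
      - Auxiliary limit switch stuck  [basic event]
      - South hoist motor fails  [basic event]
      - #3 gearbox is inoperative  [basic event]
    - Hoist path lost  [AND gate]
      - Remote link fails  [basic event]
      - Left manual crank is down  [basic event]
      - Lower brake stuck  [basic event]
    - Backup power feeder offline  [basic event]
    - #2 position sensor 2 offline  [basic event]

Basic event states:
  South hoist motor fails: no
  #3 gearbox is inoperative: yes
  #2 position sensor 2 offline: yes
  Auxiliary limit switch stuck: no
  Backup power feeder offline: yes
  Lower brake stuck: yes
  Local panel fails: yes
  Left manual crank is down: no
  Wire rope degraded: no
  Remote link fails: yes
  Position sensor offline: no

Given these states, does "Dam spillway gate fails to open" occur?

Local branch inoperative [OR]: Wire rope degraded=not, Local panel fails=occurs → at least one input occurs → occurs.
Backup hoist unavailable [AND]: Position sensor offline=not, Local branch inoperative=occurs → not all inputs occur → does not occur.
Control chain down [OR]: Auxiliary limit switch stuck=not, South hoist motor fails=not, #3 gearbox is inoperative=occurs → at least one input occurs → occurs.
Hoist path lost [AND]: Remote link fails=occurs, Left manual crank is down=not, Lower brake stuck=occurs → not all inputs occur → does not occur.
Remote branch lost [AND]: Control chain down=occurs, Hoist path lost=not, Backup power feeder offline=occurs, #2 position sensor 2 offline=occurs → not all inputs occur → does not occur.
Dam spillway gate fails to open [OR]: Backup hoist unavailable=not, Remote branch lost=not → no input occurs → does not occur.

No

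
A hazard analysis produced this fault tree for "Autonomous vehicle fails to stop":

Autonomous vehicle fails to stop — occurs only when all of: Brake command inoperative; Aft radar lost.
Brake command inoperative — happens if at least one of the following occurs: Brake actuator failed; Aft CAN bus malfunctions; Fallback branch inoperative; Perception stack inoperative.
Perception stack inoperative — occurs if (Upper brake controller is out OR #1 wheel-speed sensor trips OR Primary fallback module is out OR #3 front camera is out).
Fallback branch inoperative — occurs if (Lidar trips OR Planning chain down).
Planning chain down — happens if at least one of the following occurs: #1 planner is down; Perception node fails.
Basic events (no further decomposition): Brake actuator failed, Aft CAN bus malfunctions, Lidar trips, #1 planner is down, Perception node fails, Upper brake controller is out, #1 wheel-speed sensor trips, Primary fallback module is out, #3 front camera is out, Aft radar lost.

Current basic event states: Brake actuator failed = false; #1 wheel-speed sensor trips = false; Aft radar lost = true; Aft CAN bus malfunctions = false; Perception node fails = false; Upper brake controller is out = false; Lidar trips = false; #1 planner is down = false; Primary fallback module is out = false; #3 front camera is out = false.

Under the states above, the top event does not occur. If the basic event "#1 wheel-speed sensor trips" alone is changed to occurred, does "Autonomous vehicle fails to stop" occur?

Yes

Counterfactual: set "#1 wheel-speed sensor trips" to occurred.
Planning chain down [OR]: #1 planner is down=not, Perception node fails=not → no input occurs → does not occur.
Fallback branch inoperative [OR]: Lidar trips=not, Planning chain down=not → no input occurs → does not occur.
Perception stack inoperative [OR]: Upper brake controller is out=not, #1 wheel-speed sensor trips=occurs, Primary fallback module is out=not, #3 front camera is out=not → at least one input occurs → occurs.
Brake command inoperative [OR]: Brake actuator failed=not, Aft CAN bus malfunctions=not, Fallback branch inoperative=not, Perception stack inoperative=occurs → at least one input occurs → occurs.
Autonomous vehicle fails to stop [AND]: Brake command inoperative=occurs, Aft radar lost=occurs → all inputs occur → occurs.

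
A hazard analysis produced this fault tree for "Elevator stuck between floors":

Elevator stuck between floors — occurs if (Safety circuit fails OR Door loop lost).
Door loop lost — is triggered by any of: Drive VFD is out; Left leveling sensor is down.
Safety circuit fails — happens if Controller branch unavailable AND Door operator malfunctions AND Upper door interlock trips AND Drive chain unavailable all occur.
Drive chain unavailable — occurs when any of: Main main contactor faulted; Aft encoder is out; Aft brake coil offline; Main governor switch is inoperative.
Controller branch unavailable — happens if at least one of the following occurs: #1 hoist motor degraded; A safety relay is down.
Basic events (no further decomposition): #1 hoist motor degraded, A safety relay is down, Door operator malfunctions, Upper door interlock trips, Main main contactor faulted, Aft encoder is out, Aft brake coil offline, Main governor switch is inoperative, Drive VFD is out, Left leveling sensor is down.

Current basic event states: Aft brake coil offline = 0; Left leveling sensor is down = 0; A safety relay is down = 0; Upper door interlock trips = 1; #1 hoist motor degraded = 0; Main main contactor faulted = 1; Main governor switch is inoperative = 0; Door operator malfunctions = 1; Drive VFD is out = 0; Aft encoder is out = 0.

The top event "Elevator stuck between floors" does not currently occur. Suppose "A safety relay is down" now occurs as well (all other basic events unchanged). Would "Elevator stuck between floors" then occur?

Counterfactual: set "A safety relay is down" to occurred.
Controller branch unavailable [OR]: #1 hoist motor degraded=not, A safety relay is down=occurs → at least one input occurs → occurs.
Drive chain unavailable [OR]: Main main contactor faulted=occurs, Aft encoder is out=not, Aft brake coil offline=not, Main governor switch is inoperative=not → at least one input occurs → occurs.
Safety circuit fails [AND]: Controller branch unavailable=occurs, Door operator malfunctions=occurs, Upper door interlock trips=occurs, Drive chain unavailable=occurs → all inputs occur → occurs.
Door loop lost [OR]: Drive VFD is out=not, Left leveling sensor is down=not → no input occurs → does not occur.
Elevator stuck between floors [OR]: Safety circuit fails=occurs, Door loop lost=not → at least one input occurs → occurs.

Yes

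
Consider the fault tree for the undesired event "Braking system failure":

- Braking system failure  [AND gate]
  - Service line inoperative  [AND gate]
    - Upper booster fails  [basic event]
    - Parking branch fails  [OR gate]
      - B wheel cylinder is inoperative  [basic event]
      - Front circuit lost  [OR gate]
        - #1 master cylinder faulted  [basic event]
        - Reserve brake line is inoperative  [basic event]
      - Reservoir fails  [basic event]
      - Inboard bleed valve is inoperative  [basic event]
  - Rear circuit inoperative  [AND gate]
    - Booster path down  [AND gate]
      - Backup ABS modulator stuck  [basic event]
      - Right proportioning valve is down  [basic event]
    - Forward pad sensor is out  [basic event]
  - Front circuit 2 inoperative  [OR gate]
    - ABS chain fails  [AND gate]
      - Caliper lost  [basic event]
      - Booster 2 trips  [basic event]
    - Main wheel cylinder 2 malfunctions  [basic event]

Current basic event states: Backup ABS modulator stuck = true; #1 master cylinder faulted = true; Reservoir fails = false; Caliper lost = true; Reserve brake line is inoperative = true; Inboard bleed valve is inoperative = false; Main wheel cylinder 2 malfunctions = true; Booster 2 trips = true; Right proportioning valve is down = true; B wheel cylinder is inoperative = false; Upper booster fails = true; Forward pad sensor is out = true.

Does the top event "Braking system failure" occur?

Yes

Front circuit lost [OR]: #1 master cylinder faulted=occurs, Reserve brake line is inoperative=occurs → at least one input occurs → occurs.
Parking branch fails [OR]: B wheel cylinder is inoperative=not, Front circuit lost=occurs, Reservoir fails=not, Inboard bleed valve is inoperative=not → at least one input occurs → occurs.
Service line inoperative [AND]: Upper booster fails=occurs, Parking branch fails=occurs → all inputs occur → occurs.
Booster path down [AND]: Backup ABS modulator stuck=occurs, Right proportioning valve is down=occurs → all inputs occur → occurs.
Rear circuit inoperative [AND]: Booster path down=occurs, Forward pad sensor is out=occurs → all inputs occur → occurs.
ABS chain fails [AND]: Caliper lost=occurs, Booster 2 trips=occurs → all inputs occur → occurs.
Front circuit 2 inoperative [OR]: ABS chain fails=occurs, Main wheel cylinder 2 malfunctions=occurs → at least one input occurs → occurs.
Braking system failure [AND]: Service line inoperative=occurs, Rear circuit inoperative=occurs, Front circuit 2 inoperative=occurs → all inputs occur → occurs.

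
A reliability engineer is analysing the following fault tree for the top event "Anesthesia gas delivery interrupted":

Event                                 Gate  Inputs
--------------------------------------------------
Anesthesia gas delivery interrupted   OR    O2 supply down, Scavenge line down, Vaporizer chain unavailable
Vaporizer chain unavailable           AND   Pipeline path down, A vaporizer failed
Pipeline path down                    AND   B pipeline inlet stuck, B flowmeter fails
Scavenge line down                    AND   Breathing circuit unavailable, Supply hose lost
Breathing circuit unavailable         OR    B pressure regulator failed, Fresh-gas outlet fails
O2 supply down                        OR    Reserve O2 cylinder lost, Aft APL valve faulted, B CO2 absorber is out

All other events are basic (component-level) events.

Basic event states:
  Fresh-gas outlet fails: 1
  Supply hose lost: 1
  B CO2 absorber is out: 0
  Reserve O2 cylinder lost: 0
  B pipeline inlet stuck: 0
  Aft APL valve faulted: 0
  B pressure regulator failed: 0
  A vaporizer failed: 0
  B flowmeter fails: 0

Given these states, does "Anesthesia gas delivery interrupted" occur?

Yes

O2 supply down [OR]: Reserve O2 cylinder lost=not, Aft APL valve faulted=not, B CO2 absorber is out=not → no input occurs → does not occur.
Breathing circuit unavailable [OR]: B pressure regulator failed=not, Fresh-gas outlet fails=occurs → at least one input occurs → occurs.
Scavenge line down [AND]: Breathing circuit unavailable=occurs, Supply hose lost=occurs → all inputs occur → occurs.
Pipeline path down [AND]: B pipeline inlet stuck=not, B flowmeter fails=not → not all inputs occur → does not occur.
Vaporizer chain unavailable [AND]: Pipeline path down=not, A vaporizer failed=not → not all inputs occur → does not occur.
Anesthesia gas delivery interrupted [OR]: O2 supply down=not, Scavenge line down=occurs, Vaporizer chain unavailable=not → at least one input occurs → occurs.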